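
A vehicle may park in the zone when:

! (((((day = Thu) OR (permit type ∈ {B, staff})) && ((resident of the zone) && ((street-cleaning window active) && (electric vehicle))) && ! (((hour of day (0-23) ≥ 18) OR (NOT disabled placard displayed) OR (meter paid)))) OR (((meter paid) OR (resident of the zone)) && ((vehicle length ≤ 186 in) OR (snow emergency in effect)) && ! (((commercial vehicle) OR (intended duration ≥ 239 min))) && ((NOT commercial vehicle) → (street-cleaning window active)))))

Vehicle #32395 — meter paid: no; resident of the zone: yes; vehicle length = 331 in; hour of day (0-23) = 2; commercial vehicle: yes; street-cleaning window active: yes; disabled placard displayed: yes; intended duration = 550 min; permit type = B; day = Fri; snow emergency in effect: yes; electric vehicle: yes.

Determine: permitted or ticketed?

Atomic conditions:
  day = Thu: Fri == Thu is false
  permit type ∈ {B, staff}: B is in the set → true
  resident of the zone: yes → true
  street-cleaning window active: yes → true
  electric vehicle: yes → true
  hour of day (0-23) ≥ 18: 2 ≥ 18 is false
  NOT disabled placard displayed: yes → false
  meter paid: no → false
  vehicle length ≤ 186 in: 331 ≤ 186 is false
  snow emergency in effect: yes → true
  commercial vehicle: yes → true
  intended duration ≥ 239 min: 550 ≥ 239 is true
  NOT commercial vehicle: yes → false
Combine:
[1.1.1] false OR true = true
[1.1.2.2] true AND true = true
[1.1.2] true AND true = true
[1.1.3.1] false OR false OR false = false
[1.1.3] NOT false = true
[1.1] true AND true AND true = true
[1.2.1] false OR true = true
[1.2.2] false OR true = true
[1.2.3.1] true OR true = true
[1.2.3] NOT true = false
[1.2.4] false → true (antecedent false ⇒ implication holds) = true
[1.2] true AND true AND false AND true = false
[1] true OR false = true
[root] NOT true = false
Overall: false → ticketed

Ticketed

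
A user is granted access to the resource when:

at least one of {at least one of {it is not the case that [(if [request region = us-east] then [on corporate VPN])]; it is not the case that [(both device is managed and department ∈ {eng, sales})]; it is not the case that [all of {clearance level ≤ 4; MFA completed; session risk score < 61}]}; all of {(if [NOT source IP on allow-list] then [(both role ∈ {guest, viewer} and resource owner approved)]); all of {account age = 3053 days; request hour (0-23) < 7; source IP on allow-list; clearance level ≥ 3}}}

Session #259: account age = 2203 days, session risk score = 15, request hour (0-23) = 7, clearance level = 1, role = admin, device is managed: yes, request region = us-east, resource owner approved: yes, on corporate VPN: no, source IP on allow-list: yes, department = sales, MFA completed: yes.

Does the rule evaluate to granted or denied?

Granted

Atomic conditions:
  request region = us-east: us-east == us-east is true
  on corporate VPN: no → false
  device is managed: yes → true
  department ∈ {eng, sales}: sales is in the set → true
  clearance level ≤ 4: 1 ≤ 4 is true
  MFA completed: yes → true
  session risk score < 61: 15 < 61 is true
  NOT source IP on allow-list: yes → false
  role ∈ {guest, viewer}: admin is not in the set → false
  resource owner approved: yes → true
  account age = 3053 days: 2203 == 3053 is false
  request hour (0-23) < 7: 7 < 7 is false
  source IP on allow-list: yes → true
  clearance level ≥ 3: 1 ≥ 3 is false
Combine:
[1.1.1] true → false = false
[1.1] NOT false = true
[1.2.1] true AND true = true
[1.2] NOT true = false
[1.3.1] true AND true AND true = true
[1.3] NOT true = false
[1] true OR false OR false = true
[2.1.2] false AND true = false
[2.1] false → false (antecedent false ⇒ implication holds) = true
[2.2] false AND false AND true AND false = false
[2] true AND false = false
[root] true OR false = true
Overall: true → granted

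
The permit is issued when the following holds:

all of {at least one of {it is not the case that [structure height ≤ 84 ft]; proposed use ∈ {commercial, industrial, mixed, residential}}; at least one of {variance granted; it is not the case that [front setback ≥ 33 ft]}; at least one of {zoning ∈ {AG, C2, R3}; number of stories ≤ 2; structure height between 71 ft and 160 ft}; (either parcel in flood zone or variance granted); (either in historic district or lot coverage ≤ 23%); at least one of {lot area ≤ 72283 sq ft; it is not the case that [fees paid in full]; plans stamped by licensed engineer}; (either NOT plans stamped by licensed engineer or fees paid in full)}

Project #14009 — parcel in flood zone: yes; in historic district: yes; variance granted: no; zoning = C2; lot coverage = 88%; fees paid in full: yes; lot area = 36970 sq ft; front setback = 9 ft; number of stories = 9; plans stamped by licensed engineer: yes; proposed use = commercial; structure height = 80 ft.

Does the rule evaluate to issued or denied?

Issued

Atomic conditions:
  structure height ≤ 84 ft: 80 ≤ 84 is true
  proposed use ∈ {commercial, industrial, mixed, residential}: commercial is in the set → true
  variance granted: no → false
  front setback ≥ 33 ft: 9 ≥ 33 is false
  zoning ∈ {AG, C2, R3}: C2 is in the set → true
  number of stories ≤ 2: 9 ≤ 2 is false
  structure height between 71 ft and 160 ft: 80 in [71, 160] is true
  parcel in flood zone: yes → true
  in historic district: yes → true
  lot coverage ≤ 23%: 88 ≤ 23 is false
  lot area ≤ 72283 sq ft: 36970 ≤ 72283 is true
  fees paid in full: yes → true
  plans stamped by licensed engineer: yes → true
  NOT plans stamped by licensed engineer: yes → false
Combine:
[1.1] NOT true = false
[1] false OR true = true
[2.2] NOT false = true
[2] false OR true = true
[3] true OR false OR true = true
[4] true OR false = true
[5] true OR false = true
[6.2] NOT true = false
[6] true OR false OR true = true
[7] false OR true = true
[root] true AND true AND true AND true AND true AND true AND true = true
Overall: true → issued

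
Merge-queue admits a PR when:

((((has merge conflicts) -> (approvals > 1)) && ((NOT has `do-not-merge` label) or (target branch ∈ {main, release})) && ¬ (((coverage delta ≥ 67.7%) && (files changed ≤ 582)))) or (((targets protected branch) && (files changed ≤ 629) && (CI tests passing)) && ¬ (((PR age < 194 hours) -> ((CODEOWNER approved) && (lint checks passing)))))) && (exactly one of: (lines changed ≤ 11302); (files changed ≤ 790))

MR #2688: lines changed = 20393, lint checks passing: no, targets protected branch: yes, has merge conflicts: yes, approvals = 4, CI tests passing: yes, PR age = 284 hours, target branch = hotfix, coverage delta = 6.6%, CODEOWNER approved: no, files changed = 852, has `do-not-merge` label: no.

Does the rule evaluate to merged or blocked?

Blocked

Atomic conditions:
  has merge conflicts: yes → true
  approvals > 1: 4 > 1 is true
  NOT has `do-not-merge` label: no → true
  target branch ∈ {main, release}: hotfix is not in the set → false
  coverage delta ≥ 67.7%: 6.6 ≥ 67.7 is false
  files changed ≤ 582: 852 ≤ 582 is false
  targets protected branch: yes → true
  files changed ≤ 629: 852 ≤ 629 is false
  CI tests passing: yes → true
  PR age < 194 hours: 284 < 194 is false
  CODEOWNER approved: no → false
  lint checks passing: no → false
  lines changed ≤ 11302: 20393 ≤ 11302 is false
  files changed ≤ 790: 852 ≤ 790 is false
Combine:
[1.1.1] true → true = true
[1.1.2] true OR false = true
[1.1.3.1] false AND false = false
[1.1.3] NOT false = true
[1.1] true AND true AND true = true
[1.2.1] true AND false AND true = false
[1.2.2.1.2] false AND false = false
[1.2.2.1] false → false (antecedent false ⇒ implication holds) = true
[1.2.2] NOT true = false
[1.2] false AND false = false
[1] true OR false = true
[2] exactly-one(false, false) = false
[root] true AND false = false
Overall: false → blocked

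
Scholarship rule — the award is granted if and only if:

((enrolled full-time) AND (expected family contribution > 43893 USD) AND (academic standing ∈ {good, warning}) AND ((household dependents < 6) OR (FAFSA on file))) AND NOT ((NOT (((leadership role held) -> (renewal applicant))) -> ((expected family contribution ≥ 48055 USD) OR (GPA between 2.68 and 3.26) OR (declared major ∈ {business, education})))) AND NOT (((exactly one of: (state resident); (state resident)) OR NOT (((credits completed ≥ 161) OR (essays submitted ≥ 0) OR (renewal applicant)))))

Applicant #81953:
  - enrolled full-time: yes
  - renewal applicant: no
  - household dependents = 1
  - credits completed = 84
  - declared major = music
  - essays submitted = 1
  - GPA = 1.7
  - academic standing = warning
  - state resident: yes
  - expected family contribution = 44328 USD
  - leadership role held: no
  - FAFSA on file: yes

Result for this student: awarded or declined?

Declined

Atomic conditions:
  enrolled full-time: yes → true
  expected family contribution > 43893 USD: 44328 > 43893 is true
  academic standing ∈ {good, warning}: warning is in the set → true
  household dependents < 6: 1 < 6 is true
  FAFSA on file: yes → true
  leadership role held: no → false
  renewal applicant: no → false
  expected family contribution ≥ 48055 USD: 44328 ≥ 48055 is false
  GPA between 2.68 and 3.26: 1.7 in [2.68, 3.26] is false
  declared major ∈ {business, education}: music is not in the set → false
  state resident: yes → true
  credits completed ≥ 161: 84 ≥ 161 is false
  essays submitted ≥ 0: 1 ≥ 0 is true
Combine:
[1.4] true OR true = true
[1] true AND true AND true AND true = true
[2.1.1.1] false → false (antecedent false ⇒ implication holds) = true
[2.1.1] NOT true = false
[2.1.2] false OR false OR false = false
[2.1] false → false (antecedent false ⇒ implication holds) = true
[2] NOT true = false
[3.1.1] exactly-one(true, true) = false
[3.1.2.1] false OR true OR false = true
[3.1.2] NOT true = false
[3.1] false OR false = false
[3] NOT false = true
[root] true AND false AND true = false
Overall: false → declined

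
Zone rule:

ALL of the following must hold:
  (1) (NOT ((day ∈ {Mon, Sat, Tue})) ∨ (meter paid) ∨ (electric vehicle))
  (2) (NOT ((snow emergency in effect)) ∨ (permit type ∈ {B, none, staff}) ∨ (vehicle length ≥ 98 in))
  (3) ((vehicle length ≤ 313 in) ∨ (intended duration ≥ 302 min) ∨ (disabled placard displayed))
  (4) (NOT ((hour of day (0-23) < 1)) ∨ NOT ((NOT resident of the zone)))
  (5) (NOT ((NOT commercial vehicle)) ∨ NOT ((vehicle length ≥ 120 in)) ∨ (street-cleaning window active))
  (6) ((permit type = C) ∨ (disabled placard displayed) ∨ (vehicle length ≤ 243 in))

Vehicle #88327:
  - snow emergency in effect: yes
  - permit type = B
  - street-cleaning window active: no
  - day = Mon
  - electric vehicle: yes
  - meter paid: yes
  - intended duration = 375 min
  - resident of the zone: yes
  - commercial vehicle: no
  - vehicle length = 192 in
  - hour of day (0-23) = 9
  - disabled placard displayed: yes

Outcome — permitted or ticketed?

Atomic conditions:
  day ∈ {Mon, Sat, Tue}: Mon is in the set → true
  meter paid: yes → true
  electric vehicle: yes → true
  snow emergency in effect: yes → true
  permit type ∈ {B, none, staff}: B is in the set → true
  vehicle length ≥ 98 in: 192 ≥ 98 is true
  vehicle length ≤ 313 in: 192 ≤ 313 is true
  intended duration ≥ 302 min: 375 ≥ 302 is true
  disabled placard displayed: yes → true
  hour of day (0-23) < 1: 9 < 1 is false
  NOT resident of the zone: yes → false
  NOT commercial vehicle: no → true
  vehicle length ≥ 120 in: 192 ≥ 120 is true
  street-cleaning window active: no → false
  permit type = C: B == C is false
  vehicle length ≤ 243 in: 192 ≤ 243 is true
Combine:
[1.1] NOT true = false
[1] false OR true OR true = true
[2.1] NOT true = false
[2] false OR true OR true = true
[3] true OR true OR true = true
[4.1] NOT false = true
[4.2] NOT false = true
[4] true OR true = true
[5.1] NOT true = false
[5.2] NOT true = false
[5] false OR false OR false = false
[6] false OR true OR true = true
[root] true AND true AND true AND true AND false AND true = false
Overall: false → ticketed

Ticketed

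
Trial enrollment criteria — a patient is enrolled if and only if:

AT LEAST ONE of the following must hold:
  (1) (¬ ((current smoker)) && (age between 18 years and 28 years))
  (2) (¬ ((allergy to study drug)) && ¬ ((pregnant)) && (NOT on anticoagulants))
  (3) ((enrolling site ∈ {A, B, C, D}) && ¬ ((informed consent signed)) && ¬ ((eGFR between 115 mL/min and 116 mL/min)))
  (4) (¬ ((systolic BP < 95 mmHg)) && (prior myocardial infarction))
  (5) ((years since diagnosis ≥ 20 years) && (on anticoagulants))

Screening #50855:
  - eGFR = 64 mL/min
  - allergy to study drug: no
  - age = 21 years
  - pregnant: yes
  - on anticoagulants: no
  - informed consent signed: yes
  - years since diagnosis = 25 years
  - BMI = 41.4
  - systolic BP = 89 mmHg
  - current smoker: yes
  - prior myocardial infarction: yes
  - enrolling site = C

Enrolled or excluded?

Excluded

Atomic conditions:
  current smoker: yes → true
  age between 18 years and 28 years: 21 in [18, 28] is true
  allergy to study drug: no → false
  pregnant: yes → true
  NOT on anticoagulants: no → true
  enrolling site ∈ {A, B, C, D}: C is in the set → true
  informed consent signed: yes → true
  eGFR between 115 mL/min and 116 mL/min: 64 in [115, 116] is false
  systolic BP < 95 mmHg: 89 < 95 is true
  prior myocardial infarction: yes → true
  years since diagnosis ≥ 20 years: 25 ≥ 20 is true
  on anticoagulants: no → false
Combine:
[1.1] NOT true = false
[1] false AND true = false
[2.1] NOT false = true
[2.2] NOT true = false
[2] true AND false AND true = false
[3.2] NOT true = false
[3.3] NOT false = true
[3] true AND false AND true = false
[4.1] NOT true = false
[4] false AND true = false
[5] true AND false = false
[root] false OR false OR false OR false OR false = false
Overall: false → excluded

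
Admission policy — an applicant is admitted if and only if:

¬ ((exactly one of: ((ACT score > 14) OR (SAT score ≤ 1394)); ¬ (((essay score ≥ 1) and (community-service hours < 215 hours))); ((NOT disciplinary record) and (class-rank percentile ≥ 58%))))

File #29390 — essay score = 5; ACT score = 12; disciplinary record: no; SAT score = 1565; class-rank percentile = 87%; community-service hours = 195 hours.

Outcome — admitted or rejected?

Rejected

Atomic conditions:
  ACT score > 14: 12 > 14 is false
  SAT score ≤ 1394: 1565 ≤ 1394 is false
  essay score ≥ 1: 5 ≥ 1 is true
  community-service hours < 215 hours: 195 < 215 is true
  NOT disciplinary record: no → true
  class-rank percentile ≥ 58%: 87 ≥ 58 is true
Combine:
[1.1] false OR false = false
[1.2.1] true AND true = true
[1.2] NOT true = false
[1.3] true AND true = true
[1] exactly-one(false, false, true) = true
[root] NOT true = false
Overall: false → rejected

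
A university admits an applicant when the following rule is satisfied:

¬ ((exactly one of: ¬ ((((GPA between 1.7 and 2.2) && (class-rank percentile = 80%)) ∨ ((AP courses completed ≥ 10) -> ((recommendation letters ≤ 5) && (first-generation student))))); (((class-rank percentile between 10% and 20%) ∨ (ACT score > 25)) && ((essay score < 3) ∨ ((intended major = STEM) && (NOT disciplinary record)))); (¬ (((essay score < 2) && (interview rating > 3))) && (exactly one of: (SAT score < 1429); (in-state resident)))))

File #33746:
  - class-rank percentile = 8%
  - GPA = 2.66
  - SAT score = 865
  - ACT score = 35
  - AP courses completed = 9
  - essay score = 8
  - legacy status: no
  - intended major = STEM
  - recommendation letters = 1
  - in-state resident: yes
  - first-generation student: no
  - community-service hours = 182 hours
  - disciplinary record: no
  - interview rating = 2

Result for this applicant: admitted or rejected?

Rejected

Atomic conditions:
  GPA between 1.7 and 2.2: 2.66 in [1.7, 2.2] is false
  class-rank percentile = 80%: 8 == 80 is false
  AP courses completed ≥ 10: 9 ≥ 10 is false
  recommendation letters ≤ 5: 1 ≤ 5 is true
  first-generation student: no → false
  class-rank percentile between 10% and 20%: 8 in [10, 20] is false
  ACT score > 25: 35 > 25 is true
  essay score < 3: 8 < 3 is false
  intended major = STEM: STEM == STEM is true
  NOT disciplinary record: no → true
  essay score < 2: 8 < 2 is false
  interview rating > 3: 2 > 3 is false
  SAT score < 1429: 865 < 1429 is true
  in-state resident: yes → true
Combine:
[1.1.1.1] false AND false = false
[1.1.1.2.2] true AND false = false
[1.1.1.2] false → false (antecedent false ⇒ implication holds) = true
[1.1.1] false OR true = true
[1.1] NOT true = false
[1.2.1] false OR true = true
[1.2.2.2] true AND true = true
[1.2.2] false OR true = true
[1.2] true AND true = true
[1.3.1.1] false AND false = false
[1.3.1] NOT false = true
[1.3.2] exactly-one(true, true) = false
[1.3] true AND false = false
[1] exactly-one(false, true, false) = true
[root] NOT true = false
Overall: false → rejected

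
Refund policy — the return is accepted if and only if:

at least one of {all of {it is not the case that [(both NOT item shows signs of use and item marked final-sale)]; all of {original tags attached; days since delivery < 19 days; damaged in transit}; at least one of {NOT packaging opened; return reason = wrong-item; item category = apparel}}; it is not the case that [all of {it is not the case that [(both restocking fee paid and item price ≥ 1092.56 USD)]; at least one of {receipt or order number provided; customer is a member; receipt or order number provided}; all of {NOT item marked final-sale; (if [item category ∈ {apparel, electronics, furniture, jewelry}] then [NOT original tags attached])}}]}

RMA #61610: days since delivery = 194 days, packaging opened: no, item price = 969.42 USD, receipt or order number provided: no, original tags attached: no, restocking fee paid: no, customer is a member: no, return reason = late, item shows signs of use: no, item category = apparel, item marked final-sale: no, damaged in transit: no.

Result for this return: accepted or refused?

Accepted

Atomic conditions:
  NOT item shows signs of use: no → true
  item marked final-sale: no → false
  original tags attached: no → false
  days since delivery < 19 days: 194 < 19 is false
  damaged in transit: no → false
  NOT packaging opened: no → true
  return reason = wrong-item: late == wrong-item is false
  item category = apparel: apparel == apparel is true
  restocking fee paid: no → false
  item price ≥ 1092.56 USD: 969.42 ≥ 1092.56 is false
  receipt or order number provided: no → false
  customer is a member: no → false
  NOT item marked final-sale: no → true
  item category ∈ {apparel, electronics, furniture, jewelry}: apparel is in the set → true
  NOT original tags attached: no → true
Combine:
[1.1.1] true AND false = false
[1.1] NOT false = true
[1.2] false AND false AND false = false
[1.3] true OR false OR true = true
[1] true AND false AND true = false
[2.1.1.1] false AND false = false
[2.1.1] NOT false = true
[2.1.2] false OR false OR false = false
[2.1.3.2] true → true = true
[2.1.3] true AND true = true
[2.1] true AND false AND true = false
[2] NOT false = true
[root] false OR true = true
Overall: true → accepted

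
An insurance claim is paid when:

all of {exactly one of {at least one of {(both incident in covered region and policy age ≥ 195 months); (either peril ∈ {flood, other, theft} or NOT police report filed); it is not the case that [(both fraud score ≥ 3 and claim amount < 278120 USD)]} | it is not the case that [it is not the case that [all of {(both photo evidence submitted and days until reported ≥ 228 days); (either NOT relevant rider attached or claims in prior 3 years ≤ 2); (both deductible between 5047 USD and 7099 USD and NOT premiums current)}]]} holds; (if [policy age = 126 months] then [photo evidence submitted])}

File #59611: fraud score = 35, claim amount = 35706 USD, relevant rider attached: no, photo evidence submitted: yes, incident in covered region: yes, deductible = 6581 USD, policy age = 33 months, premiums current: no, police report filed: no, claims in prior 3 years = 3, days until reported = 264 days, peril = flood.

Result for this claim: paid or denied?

Atomic conditions:
  incident in covered region: yes → true
  policy age ≥ 195 months: 33 ≥ 195 is false
  peril ∈ {flood, other, theft}: flood is in the set → true
  NOT police report filed: no → true
  fraud score ≥ 3: 35 ≥ 3 is true
  claim amount < 278120 USD: 35706 < 278120 is true
  photo evidence submitted: yes → true
  days until reported ≥ 228 days: 264 ≥ 228 is true
  NOT relevant rider attached: no → true
  claims in prior 3 years ≤ 2: 3 ≤ 2 is false
  deductible between 5047 USD and 7099 USD: 6581 in [5047, 7099] is true
  NOT premiums current: no → true
  policy age = 126 months: 33 == 126 is false
Combine:
[1.1.1] true AND false = false
[1.1.2] true OR true = true
[1.1.3.1] true AND true = true
[1.1.3] NOT true = false
[1.1] false OR true OR false = true
[1.2.1.1.1] true AND true = true
[1.2.1.1.2] true OR false = true
[1.2.1.1.3] true AND true = true
[1.2.1.1] true AND true AND true = true
[1.2.1] NOT true = false
[1.2] NOT false = true
[1] exactly-one(true, true) = false
[2] false → true (antecedent false ⇒ implication holds) = true
[root] false AND true = false
Overall: false → denied

Denied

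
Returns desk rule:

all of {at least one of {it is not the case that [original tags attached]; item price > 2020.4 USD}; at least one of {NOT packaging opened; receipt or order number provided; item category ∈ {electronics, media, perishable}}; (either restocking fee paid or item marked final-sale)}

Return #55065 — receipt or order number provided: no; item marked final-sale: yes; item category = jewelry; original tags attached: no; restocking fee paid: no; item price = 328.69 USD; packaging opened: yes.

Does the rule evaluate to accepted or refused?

Atomic conditions:
  original tags attached: no → false
  item price > 2020.4 USD: 328.69 > 2020.4 is false
  NOT packaging opened: yes → false
  receipt or order number provided: no → false
  item category ∈ {electronics, media, perishable}: jewelry is not in the set → false
  restocking fee paid: no → false
  item marked final-sale: yes → true
Combine:
[1.1] NOT false = true
[1] true OR false = true
[2] false OR false OR false = false
[3] false OR true = true
[root] true AND false AND true = false
Overall: false → refused

Refused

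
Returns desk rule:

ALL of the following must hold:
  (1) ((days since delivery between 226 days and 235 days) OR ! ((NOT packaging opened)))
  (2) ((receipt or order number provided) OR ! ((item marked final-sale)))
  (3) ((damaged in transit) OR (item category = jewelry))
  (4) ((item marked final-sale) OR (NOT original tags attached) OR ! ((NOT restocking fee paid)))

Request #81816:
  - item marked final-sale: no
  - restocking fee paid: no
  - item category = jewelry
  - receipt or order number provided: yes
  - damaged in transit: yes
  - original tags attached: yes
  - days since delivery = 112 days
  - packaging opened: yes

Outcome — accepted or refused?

Refused

Atomic conditions:
  days since delivery between 226 days and 235 days: 112 in [226, 235] is false
  NOT packaging opened: yes → false
  receipt or order number provided: yes → true
  item marked final-sale: no → false
  damaged in transit: yes → true
  item category = jewelry: jewelry == jewelry is true
  NOT original tags attached: yes → false
  NOT restocking fee paid: no → true
Combine:
[1.2] NOT false = true
[1] false OR true = true
[2.2] NOT false = true
[2] true OR true = true
[3] true OR true = true
[4.3] NOT true = false
[4] false OR false OR false = false
[root] true AND true AND true AND false = false
Overall: false → refused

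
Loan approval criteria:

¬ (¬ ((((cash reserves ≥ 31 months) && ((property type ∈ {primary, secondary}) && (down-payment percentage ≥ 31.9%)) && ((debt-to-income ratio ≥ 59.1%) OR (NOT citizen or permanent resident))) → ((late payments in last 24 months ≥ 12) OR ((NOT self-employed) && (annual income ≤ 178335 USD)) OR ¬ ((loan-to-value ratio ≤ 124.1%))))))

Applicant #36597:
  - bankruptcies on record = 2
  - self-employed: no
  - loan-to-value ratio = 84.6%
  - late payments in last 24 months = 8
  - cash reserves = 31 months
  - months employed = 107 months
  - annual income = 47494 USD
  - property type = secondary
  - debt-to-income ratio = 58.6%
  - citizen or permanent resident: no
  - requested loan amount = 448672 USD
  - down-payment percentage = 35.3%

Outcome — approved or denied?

Approved

Atomic conditions:
  cash reserves ≥ 31 months: 31 ≥ 31 is true
  property type ∈ {primary, secondary}: secondary is in the set → true
  down-payment percentage ≥ 31.9%: 35.3 ≥ 31.9 is true
  debt-to-income ratio ≥ 59.1%: 58.6 ≥ 59.1 is false
  NOT citizen or permanent resident: no → true
  late payments in last 24 months ≥ 12: 8 ≥ 12 is false
  NOT self-employed: no → true
  annual income ≤ 178335 USD: 47494 ≤ 178335 is true
  loan-to-value ratio ≤ 124.1%: 84.6 ≤ 124.1 is true
Combine:
[1.1.1.2] true AND true = true
[1.1.1.3] false OR true = true
[1.1.1] true AND true AND true = true
[1.1.2.2] true AND true = true
[1.1.2.3] NOT true = false
[1.1.2] false OR true OR false = true
[1.1] true → true = true
[1] NOT true = false
[root] NOT false = true
Overall: true → approved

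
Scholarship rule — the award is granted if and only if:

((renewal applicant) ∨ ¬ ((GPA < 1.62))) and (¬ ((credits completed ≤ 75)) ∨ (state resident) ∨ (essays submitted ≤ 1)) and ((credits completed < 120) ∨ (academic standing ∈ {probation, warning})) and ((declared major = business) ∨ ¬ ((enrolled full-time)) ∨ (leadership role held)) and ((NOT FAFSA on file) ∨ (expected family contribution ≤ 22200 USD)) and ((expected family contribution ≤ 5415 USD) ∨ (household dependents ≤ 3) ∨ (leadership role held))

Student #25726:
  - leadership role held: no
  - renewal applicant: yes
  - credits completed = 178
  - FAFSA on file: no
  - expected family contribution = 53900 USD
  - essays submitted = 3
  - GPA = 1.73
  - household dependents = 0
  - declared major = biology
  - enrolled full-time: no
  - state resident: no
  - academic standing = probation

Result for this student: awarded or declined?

Atomic conditions:
  renewal applicant: yes → true
  GPA < 1.62: 1.73 < 1.62 is false
  credits completed ≤ 75: 178 ≤ 75 is false
  state resident: no → false
  essays submitted ≤ 1: 3 ≤ 1 is false
  credits completed < 120: 178 < 120 is false
  academic standing ∈ {probation, warning}: probation is in the set → true
  declared major = business: biology == business is false
  enrolled full-time: no → false
  leadership role held: no → false
  NOT FAFSA on file: no → true
  expected family contribution ≤ 22200 USD: 53900 ≤ 22200 is false
  expected family contribution ≤ 5415 USD: 53900 ≤ 5415 is false
  household dependents ≤ 3: 0 ≤ 3 is true
Combine:
[1.2] NOT false = true
[1] true OR true = true
[2.1] NOT false = true
[2] true OR false OR false = true
[3] false OR true = true
[4.2] NOT false = true
[4] false OR true OR false = true
[5] true OR false = true
[6] false OR true OR false = true
[root] true AND true AND true AND true AND true AND true = true
Overall: true → awarded

Awarded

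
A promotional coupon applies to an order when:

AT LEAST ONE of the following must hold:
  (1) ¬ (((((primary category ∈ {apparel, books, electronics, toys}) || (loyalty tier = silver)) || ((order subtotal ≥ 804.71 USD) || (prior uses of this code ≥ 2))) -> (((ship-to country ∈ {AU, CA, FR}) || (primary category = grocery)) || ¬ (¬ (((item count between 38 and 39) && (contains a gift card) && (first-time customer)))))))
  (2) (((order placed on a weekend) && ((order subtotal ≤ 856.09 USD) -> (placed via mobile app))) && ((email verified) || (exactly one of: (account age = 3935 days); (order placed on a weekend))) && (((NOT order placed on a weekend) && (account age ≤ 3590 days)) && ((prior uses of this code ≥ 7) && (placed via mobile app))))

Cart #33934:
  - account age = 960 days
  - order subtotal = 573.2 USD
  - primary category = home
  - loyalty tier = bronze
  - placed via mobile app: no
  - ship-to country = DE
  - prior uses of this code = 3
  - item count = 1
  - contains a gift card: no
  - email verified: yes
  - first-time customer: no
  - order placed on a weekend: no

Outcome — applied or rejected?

Applied

Atomic conditions:
  primary category ∈ {apparel, books, electronics, toys}: home is not in the set → false
  loyalty tier = silver: bronze == silver is false
  order subtotal ≥ 804.71 USD: 573.2 ≥ 804.71 is false
  prior uses of this code ≥ 2: 3 ≥ 2 is true
  ship-to country ∈ {AU, CA, FR}: DE is not in the set → false
  primary category = grocery: home == grocery is false
  item count between 38 and 39: 1 in [38, 39] is false
  contains a gift card: no → false
  first-time customer: no → false
  order placed on a weekend: no → false
  order subtotal ≤ 856.09 USD: 573.2 ≤ 856.09 is true
  placed via mobile app: no → false
  email verified: yes → true
  account age = 3935 days: 960 == 3935 is false
  NOT order placed on a weekend: no → true
  account age ≤ 3590 days: 960 ≤ 3590 is true
  prior uses of this code ≥ 7: 3 ≥ 7 is false
Combine:
[1.1.1.1] false OR false = false
[1.1.1.2] false OR true = true
[1.1.1] false OR true = true
[1.1.2.1] false OR false = false
[1.1.2.2.1.1] false AND false AND false = false
[1.1.2.2.1] NOT false = true
[1.1.2.2] NOT true = false
[1.1.2] false OR false = false
[1.1] true → false = false
[1] NOT false = true
[2.1.2] true → false = false
[2.1] false AND false = false
[2.2.2] exactly-one(false, false) = false
[2.2] true OR false = true
[2.3.1] true AND true = true
[2.3.2] false AND false = false
[2.3] true AND false = false
[2] false AND true AND false = false
[root] true OR false = true
Overall: true → applied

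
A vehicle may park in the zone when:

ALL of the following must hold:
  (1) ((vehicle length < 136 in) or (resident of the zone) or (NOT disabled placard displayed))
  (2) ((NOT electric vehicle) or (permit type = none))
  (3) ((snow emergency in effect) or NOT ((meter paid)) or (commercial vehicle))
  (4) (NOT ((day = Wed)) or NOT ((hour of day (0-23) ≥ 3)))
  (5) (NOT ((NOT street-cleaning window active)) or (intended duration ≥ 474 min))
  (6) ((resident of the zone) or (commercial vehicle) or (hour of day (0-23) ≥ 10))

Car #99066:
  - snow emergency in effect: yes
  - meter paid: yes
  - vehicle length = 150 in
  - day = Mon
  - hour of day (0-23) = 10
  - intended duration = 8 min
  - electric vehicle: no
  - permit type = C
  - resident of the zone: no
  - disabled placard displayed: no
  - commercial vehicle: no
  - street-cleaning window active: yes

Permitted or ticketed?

Permitted

Atomic conditions:
  vehicle length < 136 in: 150 < 136 is false
  resident of the zone: no → false
  NOT disabled placard displayed: no → true
  NOT electric vehicle: no → true
  permit type = none: C == none is false
  snow emergency in effect: yes → true
  meter paid: yes → true
  commercial vehicle: no → false
  day = Wed: Mon == Wed is false
  hour of day (0-23) ≥ 3: 10 ≥ 3 is true
  NOT street-cleaning window active: yes → false
  intended duration ≥ 474 min: 8 ≥ 474 is false
  hour of day (0-23) ≥ 10: 10 ≥ 10 is true
Combine:
[1] false OR false OR true = true
[2] true OR false = true
[3.2] NOT true = false
[3] true OR false OR false = true
[4.1] NOT false = true
[4.2] NOT true = false
[4] true OR false = true
[5.1] NOT false = true
[5] true OR false = true
[6] false OR false OR true = true
[root] true AND true AND true AND true AND true AND true = true
Overall: true → permitted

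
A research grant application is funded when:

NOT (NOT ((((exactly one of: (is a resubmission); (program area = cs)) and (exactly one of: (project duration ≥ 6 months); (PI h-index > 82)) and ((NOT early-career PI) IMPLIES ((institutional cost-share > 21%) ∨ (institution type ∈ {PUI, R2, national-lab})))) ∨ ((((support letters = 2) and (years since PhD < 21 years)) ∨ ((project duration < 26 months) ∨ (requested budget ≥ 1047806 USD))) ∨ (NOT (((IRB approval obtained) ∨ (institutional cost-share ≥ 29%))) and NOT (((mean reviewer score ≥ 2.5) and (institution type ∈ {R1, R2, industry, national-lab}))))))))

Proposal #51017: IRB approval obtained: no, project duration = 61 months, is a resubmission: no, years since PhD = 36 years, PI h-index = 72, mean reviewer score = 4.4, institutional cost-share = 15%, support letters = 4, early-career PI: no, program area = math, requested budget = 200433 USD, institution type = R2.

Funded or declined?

Atomic conditions:
  is a resubmission: no → false
  program area = cs: math == cs is false
  project duration ≥ 6 months: 61 ≥ 6 is true
  PI h-index > 82: 72 > 82 is false
  NOT early-career PI: no → true
  institutional cost-share > 21%: 15 > 21 is false
  institution type ∈ {PUI, R2, national-lab}: R2 is in the set → true
  support letters = 2: 4 == 2 is false
  years since PhD < 21 years: 36 < 21 is false
  project duration < 26 months: 61 < 26 is false
  requested budget ≥ 1047806 USD: 200433 ≥ 1047806 is false
  IRB approval obtained: no → false
  institutional cost-share ≥ 29%: 15 ≥ 29 is false
  mean reviewer score ≥ 2.5: 4.4 ≥ 2.5 is true
  institution type ∈ {R1, R2, industry, national-lab}: R2 is in the set → true
Combine:
[1.1.1.1] exactly-one(false, false) = false
[1.1.1.2] exactly-one(true, false) = true
[1.1.1.3.2] false OR true = true
[1.1.1.3] true → true = true
[1.1.1] false AND true AND true = false
[1.1.2.1.1] false AND false = false
[1.1.2.1.2] false OR false = false
[1.1.2.1] false OR false = false
[1.1.2.2.1.1] false OR false = false
[1.1.2.2.1] NOT false = true
[1.1.2.2.2.1] true AND true = true
[1.1.2.2.2] NOT true = false
[1.1.2.2] true AND false = false
[1.1.2] false OR false = false
[1.1] false OR false = false
[1] NOT false = true
[root] NOT true = false
Overall: false → declined

Declined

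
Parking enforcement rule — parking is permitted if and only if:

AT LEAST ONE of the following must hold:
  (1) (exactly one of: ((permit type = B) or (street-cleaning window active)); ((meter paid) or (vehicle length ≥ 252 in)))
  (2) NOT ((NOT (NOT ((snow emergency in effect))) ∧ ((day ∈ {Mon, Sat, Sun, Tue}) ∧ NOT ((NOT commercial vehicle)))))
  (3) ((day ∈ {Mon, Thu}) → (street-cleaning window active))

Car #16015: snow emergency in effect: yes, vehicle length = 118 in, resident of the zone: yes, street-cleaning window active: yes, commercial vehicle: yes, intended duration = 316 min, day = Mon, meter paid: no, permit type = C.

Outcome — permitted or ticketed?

Atomic conditions:
  permit type = B: C == B is false
  street-cleaning window active: yes → true
  meter paid: no → false
  vehicle length ≥ 252 in: 118 ≥ 252 is false
  snow emergency in effect: yes → true
  day ∈ {Mon, Sat, Sun, Tue}: Mon is in the set → true
  NOT commercial vehicle: yes → false
  day ∈ {Mon, Thu}: Mon is in the set → true
Combine:
[1.1] false OR true = true
[1.2] false OR false = false
[1] exactly-one(true, false) = true
[2.1.1.1] NOT true = false
[2.1.1] NOT false = true
[2.1.2.2] NOT false = true
[2.1.2] true AND true = true
[2.1] true AND true = true
[2] NOT true = false
[3] true → true = true
[root] true OR false OR true = true
Overall: true → permitted

Permitted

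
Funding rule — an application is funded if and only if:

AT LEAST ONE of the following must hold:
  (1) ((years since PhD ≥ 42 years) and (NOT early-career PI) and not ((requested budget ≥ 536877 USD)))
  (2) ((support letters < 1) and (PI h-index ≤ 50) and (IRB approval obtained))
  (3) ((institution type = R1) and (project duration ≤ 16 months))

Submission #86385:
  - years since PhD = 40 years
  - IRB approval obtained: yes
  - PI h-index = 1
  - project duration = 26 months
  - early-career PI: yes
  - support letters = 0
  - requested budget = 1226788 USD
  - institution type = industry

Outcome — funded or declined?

Atomic conditions:
  years since PhD ≥ 42 years: 40 ≥ 42 is false
  NOT early-career PI: yes → false
  requested budget ≥ 536877 USD: 1226788 ≥ 536877 is true
  support letters < 1: 0 < 1 is true
  PI h-index ≤ 50: 1 ≤ 50 is true
  IRB approval obtained: yes → true
  institution type = R1: industry == R1 is false
  project duration ≤ 16 months: 26 ≤ 16 is false
Combine:
[1.3] NOT true = false
[1] false AND false AND false = false
[2] true AND true AND true = true
[3] false AND false = false
[root] false OR true OR false = true
Overall: true → funded

Funded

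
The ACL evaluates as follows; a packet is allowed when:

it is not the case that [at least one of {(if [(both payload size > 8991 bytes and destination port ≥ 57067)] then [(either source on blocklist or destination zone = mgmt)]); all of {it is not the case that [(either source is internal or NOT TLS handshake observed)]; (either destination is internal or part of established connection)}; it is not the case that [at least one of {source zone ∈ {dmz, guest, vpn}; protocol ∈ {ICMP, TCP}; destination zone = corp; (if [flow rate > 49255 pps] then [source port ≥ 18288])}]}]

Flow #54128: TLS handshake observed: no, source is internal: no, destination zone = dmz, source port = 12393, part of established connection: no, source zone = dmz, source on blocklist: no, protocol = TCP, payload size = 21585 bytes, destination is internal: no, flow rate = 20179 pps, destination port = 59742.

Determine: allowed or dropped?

Atomic conditions:
  payload size > 8991 bytes: 21585 > 8991 is true
  destination port ≥ 57067: 59742 ≥ 57067 is true
  source on blocklist: no → false
  destination zone = mgmt: dmz == mgmt is false
  source is internal: no → false
  NOT TLS handshake observed: no → true
  destination is internal: no → false
  part of established connection: no → false
  source zone ∈ {dmz, guest, vpn}: dmz is in the set → true
  protocol ∈ {ICMP, TCP}: TCP is in the set → true
  destination zone = corp: dmz == corp is false
  flow rate > 49255 pps: 20179 > 49255 is false
  source port ≥ 18288: 12393 ≥ 18288 is false
Combine:
[1.1.1] true AND true = true
[1.1.2] false OR false = false
[1.1] true → false = false
[1.2.1.1] false OR true = true
[1.2.1] NOT true = false
[1.2.2] false OR false = false
[1.2] false AND false = false
[1.3.1.4] false → false (antecedent false ⇒ implication holds) = true
[1.3.1] true OR true OR false OR true = true
[1.3] NOT true = false
[1] false OR false OR false = false
[root] NOT false = true
Overall: true → allowed

Allowed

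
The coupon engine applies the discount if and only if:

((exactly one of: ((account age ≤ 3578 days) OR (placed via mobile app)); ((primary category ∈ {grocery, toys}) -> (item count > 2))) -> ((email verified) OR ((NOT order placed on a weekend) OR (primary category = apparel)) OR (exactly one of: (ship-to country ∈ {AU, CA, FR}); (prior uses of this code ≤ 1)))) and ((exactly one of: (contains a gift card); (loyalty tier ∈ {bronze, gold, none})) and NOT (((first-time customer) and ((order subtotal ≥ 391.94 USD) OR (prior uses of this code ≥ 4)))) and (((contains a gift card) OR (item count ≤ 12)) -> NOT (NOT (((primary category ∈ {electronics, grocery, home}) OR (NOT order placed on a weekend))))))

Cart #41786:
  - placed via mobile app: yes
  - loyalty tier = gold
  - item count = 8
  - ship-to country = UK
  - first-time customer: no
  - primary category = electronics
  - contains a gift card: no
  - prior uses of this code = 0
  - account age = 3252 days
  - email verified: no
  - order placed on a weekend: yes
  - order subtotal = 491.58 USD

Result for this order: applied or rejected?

Atomic conditions:
  account age ≤ 3578 days: 3252 ≤ 3578 is true
  placed via mobile app: yes → true
  primary category ∈ {grocery, toys}: electronics is not in the set → false
  item count > 2: 8 > 2 is true
  email verified: no → false
  NOT order placed on a weekend: yes → false
  primary category = apparel: electronics == apparel is false
  ship-to country ∈ {AU, CA, FR}: UK is not in the set → false
  prior uses of this code ≤ 1: 0 ≤ 1 is true
  contains a gift card: no → false
  loyalty tier ∈ {bronze, gold, none}: gold is in the set → true
  first-time customer: no → false
  order subtotal ≥ 391.94 USD: 491.58 ≥ 391.94 is true
  prior uses of this code ≥ 4: 0 ≥ 4 is false
  item count ≤ 12: 8 ≤ 12 is true
  primary category ∈ {electronics, grocery, home}: electronics is in the set → true
Combine:
[1.1.1] true OR true = true
[1.1.2] false → true (antecedent false ⇒ implication holds) = true
[1.1] exactly-one(true, true) = false
[1.2.2] false OR false = false
[1.2.3] exactly-one(false, true) = true
[1.2] false OR false OR true = true
[1] false → true (antecedent false ⇒ implication holds) = true
[2.1] exactly-one(false, true) = true
[2.2.1.2] true OR false = true
[2.2.1] false AND true = false
[2.2] NOT false = true
[2.3.1] false OR true = true
[2.3.2.1.1] true OR false = true
[2.3.2.1] NOT true = false
[2.3.2] NOT false = true
[2.3] true → true = true
[2] true AND true AND true = true
[root] true AND true = true
Overall: true → applied

Applied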